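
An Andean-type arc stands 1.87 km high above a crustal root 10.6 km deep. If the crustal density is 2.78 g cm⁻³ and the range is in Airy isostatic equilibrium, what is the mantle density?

3.27 g cm⁻³

Airy balance: ρ_c h = (ρ_m − ρ_c) r → ρ_m = ρ_c (1 + h/r).
ρ_m = 2.78 × (1 + 1.87 km/10.6 km) = 3.27 g cm⁻³.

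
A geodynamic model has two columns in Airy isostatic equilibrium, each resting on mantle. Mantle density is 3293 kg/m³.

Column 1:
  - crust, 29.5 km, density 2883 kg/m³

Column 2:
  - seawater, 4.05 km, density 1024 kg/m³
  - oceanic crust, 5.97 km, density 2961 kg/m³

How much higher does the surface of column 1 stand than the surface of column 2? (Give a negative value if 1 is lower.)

0.28 km

For any compensation level in the mantle, the mantle terms cancel and isostasy reduces to e = (Σt_1 − Σt_2) − (Σ(ρt)_1 − Σ(ρt)_2) / ρ_m.
Σt_1 = 29.5 km; Σt_2 = 10.02 km; Σ(ρt)_1 = 85048.5; Σ(ρt)_2 = 21824.37 (in km·kg/m³).
e = (29.5 − 10.02) − (85048.5 − 21824.37) / 3293 = 0.28 km.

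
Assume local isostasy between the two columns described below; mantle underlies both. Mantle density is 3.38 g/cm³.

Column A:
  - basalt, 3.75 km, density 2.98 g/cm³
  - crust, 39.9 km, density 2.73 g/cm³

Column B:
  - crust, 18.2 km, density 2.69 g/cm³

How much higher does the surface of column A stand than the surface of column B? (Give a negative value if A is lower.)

For any compensation level in the mantle, the mantle terms cancel and isostasy reduces to e = (Σt_A − Σt_B) − (Σ(ρt)_A − Σ(ρt)_B) / ρ_m.
Σt_A = 43.65 km; Σt_B = 18.2 km; Σ(ρt)_A = 120.102; Σ(ρt)_B = 48.958 (in km·g/cm³).
e = (43.65 − 18.2) − (120.102 − 48.958) / 3.38 = 4.4 km.

4.4 km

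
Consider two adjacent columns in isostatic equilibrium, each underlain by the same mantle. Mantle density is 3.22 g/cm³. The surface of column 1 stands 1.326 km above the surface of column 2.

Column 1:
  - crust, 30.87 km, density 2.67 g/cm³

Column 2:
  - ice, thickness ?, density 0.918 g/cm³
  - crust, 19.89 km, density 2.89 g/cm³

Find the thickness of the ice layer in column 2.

2.67 km

Take the compensation level at the base of the deeper column (depth z_c below the surface of column 1) and equate Σ ρ_i t_i down to z_c; mantle fills any gap and the z_c terms cancel.
Column 1: 30.87×2.67 + (z_c − 30.87)×3.22
Column 2: 1.326×0 + x×0.918 + 19.89×2.89 + (z_c − 1.326 − 19.89 − x)×3.22
The z_c×3.22 term appears on both sides and cancels. Collect the known terms of each column as K = Σ(ρt)_known − 3.22 × (depth of known layers): K_1 = 82.4229 − 3.22×30.87 = −16.9785; K_2 = 57.4821 − 3.22×(1.326 + 19.89) = −10.83342.
Balance: K_1 = K_2 − x×(3.22 − 0.918), so x = (K_2 − K_1)/(3.22 − 0.918) = 6.14508/2.302 = 2.67 km.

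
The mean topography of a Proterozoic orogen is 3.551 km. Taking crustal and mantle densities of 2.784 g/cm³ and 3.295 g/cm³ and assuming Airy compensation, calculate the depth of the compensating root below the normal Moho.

Balancing pressure at the compensation depth: the weight of the topography is balanced by the buoyancy of the root, ρ_c h = (ρ_m − ρ_c) r.
r = h · ρ_c / (ρ_m − ρ_c) = 3.551 km × 2.784 / (3.295 − 2.784) = 19.3 km.

19.3 km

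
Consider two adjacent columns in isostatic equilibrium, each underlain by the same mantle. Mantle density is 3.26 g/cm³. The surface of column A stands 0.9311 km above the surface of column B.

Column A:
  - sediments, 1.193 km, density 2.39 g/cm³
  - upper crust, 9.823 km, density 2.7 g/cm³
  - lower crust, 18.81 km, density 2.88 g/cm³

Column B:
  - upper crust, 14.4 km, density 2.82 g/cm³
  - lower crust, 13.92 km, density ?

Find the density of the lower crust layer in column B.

2.95 g/cm³

Take the compensation level at the base of the deeper column (depth z_c below the surface of column A) and equate Σ ρ_i t_i down to z_c; mantle fills any gap and the z_c terms cancel.
Column A: 1.193×2.39 + 9.823×2.7 + 18.81×2.88 + (z_c − 29.826)×3.26
Column B: 0.9311×0 + 14.4×2.82 + 13.92×ρ + (z_c − 0.9311 − 28.32)×3.26
The z_c×3.26 term appears on both sides and cancels. Collect the known terms of each column as K = Σ(ρt)_known − 3.26 × (depth of known layers): K_A = 83.54617 − 3.26×29.826 = −13.68659; K_B = 40.608 − 3.26×(0.9311 + 28.32) = −54.750586.
Balance: K_A = K_B + 13.92×ρ, so ρ = (K_A − K_B)/13.92 = 41.064/13.92 = 2.95 g/cm³.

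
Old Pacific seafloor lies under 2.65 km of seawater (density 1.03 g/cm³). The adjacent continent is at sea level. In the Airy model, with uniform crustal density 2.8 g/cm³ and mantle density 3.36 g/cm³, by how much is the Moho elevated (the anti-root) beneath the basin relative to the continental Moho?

8.38 km

Balancing pressure at the compensation depth: replacing crust with seawater at the top is compensated by replacing crust with mantle at the base: d (ρ_c − ρ_w) = a (ρ_m − ρ_c).
a = d (ρ_c − ρ_w)/(ρ_m − ρ_c) = 2.65 km × 1.77/0.56 = 8.38 km.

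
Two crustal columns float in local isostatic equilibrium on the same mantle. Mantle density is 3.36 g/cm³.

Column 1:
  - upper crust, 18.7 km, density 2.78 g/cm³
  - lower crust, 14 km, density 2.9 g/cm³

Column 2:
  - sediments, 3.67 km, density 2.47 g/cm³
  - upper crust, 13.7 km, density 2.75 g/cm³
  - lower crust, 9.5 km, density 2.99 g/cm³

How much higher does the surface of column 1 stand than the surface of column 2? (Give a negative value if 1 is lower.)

For any compensation level in the mantle, the mantle terms cancel and isostasy reduces to e = (Σt_1 − Σt_2) − (Σ(ρt)_1 − Σ(ρt)_2) / ρ_m.
Σt_1 = 32.7 km; Σt_2 = 26.87 km; Σ(ρt)_1 = 92.586; Σ(ρt)_2 = 75.1449 (in km·g/cm³).
e = (32.7 − 26.87) − (92.586 − 75.1449) / 3.36 = 0.639 km.

0.639 km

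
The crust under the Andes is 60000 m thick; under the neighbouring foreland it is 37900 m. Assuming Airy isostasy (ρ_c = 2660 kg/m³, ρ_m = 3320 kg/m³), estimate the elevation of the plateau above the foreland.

Excess crust Δ = 60000 m − 37900 m = 22100 m, split between elevation h and root r with h + r = Δ.
Airy balance ρ_c h = (ρ_m − ρ_c) r gives r = h ρ_c/(ρ_m − ρ_c), so h (1 + ρ_c/(ρ_m − ρ_c)) = Δ, i.e. h = Δ (ρ_m − ρ_c)/ρ_m.
h = 22100 m × 660/3320 = 4390 m.

4390 m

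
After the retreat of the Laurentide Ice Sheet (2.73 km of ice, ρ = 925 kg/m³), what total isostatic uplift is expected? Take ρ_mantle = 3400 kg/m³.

0.743 km

Removing the load lets mantle flow back in; uplift u satisfies ρ_ice t = ρ_m u.
u = t ρ_ice/ρ_m = 2.73 km × 925/3400 = 0.743 km.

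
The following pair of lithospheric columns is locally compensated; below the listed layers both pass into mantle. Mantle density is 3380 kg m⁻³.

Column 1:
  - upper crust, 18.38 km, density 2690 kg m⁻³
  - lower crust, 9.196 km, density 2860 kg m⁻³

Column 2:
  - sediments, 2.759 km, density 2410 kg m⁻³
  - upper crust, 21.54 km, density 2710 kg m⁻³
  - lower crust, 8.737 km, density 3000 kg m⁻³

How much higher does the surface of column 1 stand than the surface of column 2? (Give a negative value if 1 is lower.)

For any compensation level in the mantle, the mantle terms cancel and isostasy reduces to e = (Σt_1 − Σt_2) − (Σ(ρt)_1 − Σ(ρt)_2) / ρ_m.
Σt_1 = 27.576 km; Σt_2 = 33.036 km; Σ(ρt)_1 = 75742.76; Σ(ρt)_2 = 91233.59 (in km·kg m⁻³).
e = (27.576 − 33.036) − (75742.76 − 91233.59) / 3380 = −0.877 km.

−0.877 km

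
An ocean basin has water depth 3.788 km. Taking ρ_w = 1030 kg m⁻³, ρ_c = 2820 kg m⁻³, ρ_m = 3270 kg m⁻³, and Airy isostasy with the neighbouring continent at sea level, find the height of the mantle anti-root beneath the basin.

15.1 km

Balancing pressure at the compensation depth: replacing crust with seawater at the top is compensated by replacing crust with mantle at the base: d (ρ_c − ρ_w) = a (ρ_m − ρ_c).
a = d (ρ_c − ρ_w)/(ρ_m − ρ_c) = 3.788 km × 1790/450 = 15.1 km.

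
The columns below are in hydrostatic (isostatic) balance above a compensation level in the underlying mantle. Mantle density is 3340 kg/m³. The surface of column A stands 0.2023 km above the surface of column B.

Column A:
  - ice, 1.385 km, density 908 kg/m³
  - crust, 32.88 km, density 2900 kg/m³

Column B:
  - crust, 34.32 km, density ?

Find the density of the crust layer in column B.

2840 kg/m³

Take the compensation level at the base of the deeper column (depth z_c below the surface of column A) and equate Σ ρ_i t_i down to z_c; mantle fills any gap and the z_c terms cancel.
Column A: 1.385×908 + 32.88×2900 + (z_c − 34.265)×3340
Column B: 0.2023×0 + 34.32×ρ + (z_c − 0.2023 − 34.32)×3340
The z_c×3340 term appears on both sides and cancels. Collect the known terms of each column as K = Σ(ρt)_known − 3340 × (depth of known layers): K_A = 96609.58 − 3340×34.265 = −17835.52; K_B = 0 − 3340×(0.2023 + 34.32) = −115304.482.
Balance: K_A = K_B + 34.32×ρ, so ρ = (K_A − K_B)/34.32 = 97469/34.32 = 2840 kg/m³.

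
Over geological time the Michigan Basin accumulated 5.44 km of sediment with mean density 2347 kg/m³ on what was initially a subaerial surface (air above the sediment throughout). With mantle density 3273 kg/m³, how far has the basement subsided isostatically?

Subaerial load: s = t ρ_sed / ρ_m = 5.44 km × 2347/3273 = 3.9 km.

3.9 km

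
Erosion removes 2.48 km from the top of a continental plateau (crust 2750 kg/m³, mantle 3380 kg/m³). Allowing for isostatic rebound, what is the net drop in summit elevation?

0.462 km

Rebound u = e ρ_c/ρ_m = 2.48 km × 2750/3380 = 2.018 km.
Net surface drop = e − u = 2.48 km − 2.018 km = e (ρ_m − ρ_c)/ρ_m = 0.462 km.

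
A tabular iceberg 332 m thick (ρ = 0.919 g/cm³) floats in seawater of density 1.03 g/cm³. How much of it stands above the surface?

35.8 m

Floating equilibrium: submerged depth d = t ρ_obj/ρ_fluid = 332 m × 0.919/1.03 = 296.2 m.
Freeboard = t − d = 332 m − 296.2 m = 35.8 m.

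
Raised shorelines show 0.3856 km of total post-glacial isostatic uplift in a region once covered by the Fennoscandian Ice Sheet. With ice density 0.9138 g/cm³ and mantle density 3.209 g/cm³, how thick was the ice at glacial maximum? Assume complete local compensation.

1.35 km

u = t ρ_ice/ρ_m → t = u ρ_m/ρ_ice = 0.3856 km × 3.209/0.9138 = 1.35 km.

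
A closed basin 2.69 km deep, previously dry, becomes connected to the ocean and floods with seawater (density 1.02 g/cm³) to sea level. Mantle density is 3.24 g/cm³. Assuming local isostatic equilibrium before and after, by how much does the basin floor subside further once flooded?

1.24 km

After flooding the water column is d + s deep. Its weight must equal the weight of mantle displaced by the extra subsidence s: (d + s) ρ_w = s ρ_m.
s = d ρ_w / (ρ_m − ρ_w) = 2.69 km × 1.02/(3.24 − 1.02) = 1.24 km.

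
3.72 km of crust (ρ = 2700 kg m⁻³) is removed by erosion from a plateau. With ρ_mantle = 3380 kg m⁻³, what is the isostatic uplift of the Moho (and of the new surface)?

2.97 km

Unloading: uplift u = e ρ_c/ρ_m = 3.72 km × 2700/3380 = 2.97 km.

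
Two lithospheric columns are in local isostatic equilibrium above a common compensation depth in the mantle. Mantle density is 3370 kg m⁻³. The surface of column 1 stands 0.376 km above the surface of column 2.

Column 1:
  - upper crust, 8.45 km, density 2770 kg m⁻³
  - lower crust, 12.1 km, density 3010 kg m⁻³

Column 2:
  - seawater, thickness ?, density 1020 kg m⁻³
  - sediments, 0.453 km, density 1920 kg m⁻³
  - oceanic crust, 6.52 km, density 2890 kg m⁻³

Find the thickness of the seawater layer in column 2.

1.86 km

Take the compensation level at the base of the deeper column (depth z_c below the surface of column 1) and equate Σ ρ_i t_i down to z_c; mantle fills any gap and the z_c terms cancel.
Column 1: 8.45×2770 + 12.1×3010 + (z_c − 20.55)×3370
Column 2: 0.376×0 + x×1020 + 0.453×1920 + 6.52×2890 + (z_c − 0.376 − 6.973 − x)×3370
The z_c×3370 term appears on both sides and cancels. Collect the known terms of each column as K = Σ(ρt)_known − 3370 × (depth of known layers): K_1 = 59827.5 − 3370×20.55 = −9426; K_2 = 19712.56 − 3370×(0.376 + 6.973) = −5053.57.
Balance: K_1 = K_2 − x×(3370 − 1020), so x = (K_2 − K_1)/(3370 − 1020) = 4372.43/2350 = 1.86 km.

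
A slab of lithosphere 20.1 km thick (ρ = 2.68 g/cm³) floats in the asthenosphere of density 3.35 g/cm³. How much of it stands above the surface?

4.02 km

Floating equilibrium: submerged depth d = t ρ_obj/ρ_fluid = 20.1 km × 2.68/3.35 = 16.08 km.
Freeboard = t − d = 20.1 km − 16.08 km = 4.02 km.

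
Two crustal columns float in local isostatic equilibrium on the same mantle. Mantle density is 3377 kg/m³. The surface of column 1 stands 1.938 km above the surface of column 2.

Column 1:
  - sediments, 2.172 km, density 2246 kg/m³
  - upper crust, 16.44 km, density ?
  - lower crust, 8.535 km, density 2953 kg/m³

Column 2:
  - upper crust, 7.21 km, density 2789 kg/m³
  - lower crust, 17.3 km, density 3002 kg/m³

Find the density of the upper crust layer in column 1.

2700 kg/m³

Take the compensation level at the base of the deeper column (depth z_c below the surface of column 1) and equate Σ ρ_i t_i down to z_c; mantle fills any gap and the z_c terms cancel.
Column 1: 2.172×2246 + 16.44×ρ + 8.535×2953 + (z_c − 27.147)×3377
Column 2: 1.938×0 + 7.21×2789 + 17.3×3002 + (z_c − 1.938 − 24.51)×3377
The z_c×3377 term appears on both sides and cancels. Collect the known terms of each column as K = Σ(ρt)_known − 3377 × (depth of known layers): K_1 = 30082.167 − 3377×27.147 = −61593.252; K_2 = 72043.29 − 3377×(1.938 + 24.51) = −17271.606.
Balance: K_1 + 16.44×ρ = K_2, so ρ = (K_2 − K_1)/16.44 = 44321.6/16.44 = 2700 kg/m³.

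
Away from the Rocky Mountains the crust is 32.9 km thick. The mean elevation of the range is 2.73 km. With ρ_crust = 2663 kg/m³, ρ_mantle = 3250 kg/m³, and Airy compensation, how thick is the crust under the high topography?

Root depth r = h ρ_c / (ρ_m − ρ_c) = 2.73 km × 2663 / 587 = 12.38 km.
Total thickness = T + h + r = 32.9 km + 2.73 km + 12.38 km = 48 km.

48 km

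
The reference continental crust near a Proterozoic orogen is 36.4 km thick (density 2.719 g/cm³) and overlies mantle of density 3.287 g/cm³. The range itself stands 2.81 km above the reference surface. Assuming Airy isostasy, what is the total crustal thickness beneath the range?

52.7 km

Root depth r = h ρ_c / (ρ_m − ρ_c) = 2.81 km × 2.719 / 0.568 = 13.45 km.
Total thickness = T + h + r = 36.4 km + 2.81 km + 13.45 km = 52.7 km.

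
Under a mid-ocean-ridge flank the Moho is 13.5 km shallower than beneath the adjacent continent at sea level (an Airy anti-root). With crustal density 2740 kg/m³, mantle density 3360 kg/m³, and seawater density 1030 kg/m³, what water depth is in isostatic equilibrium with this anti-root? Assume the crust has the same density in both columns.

4.89 km

Replacing a thickness d of crust by seawater at the top must be balanced by replacing crust with mantle at the base: d (ρ_c − ρ_w) = a (ρ_m − ρ_c).
d = a (ρ_m − ρ_c)/(ρ_c − ρ_w) = 13.5 km × 620/1710 = 4.89 km.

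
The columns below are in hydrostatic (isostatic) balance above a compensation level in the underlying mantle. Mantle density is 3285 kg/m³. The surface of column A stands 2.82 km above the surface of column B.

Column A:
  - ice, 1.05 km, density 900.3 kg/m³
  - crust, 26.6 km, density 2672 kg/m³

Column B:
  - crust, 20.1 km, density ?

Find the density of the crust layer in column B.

2810 kg/m³

Take the compensation level at the base of the deeper column (depth z_c below the surface of column A) and equate Σ ρ_i t_i down to z_c; mantle fills any gap and the z_c terms cancel.
Column A: 1.05×900.3 + 26.6×2672 + (z_c − 27.65)×3285
Column B: 2.82×0 + 20.1×ρ + (z_c − 2.82 − 20.1)×3285
The z_c×3285 term appears on both sides and cancels. Collect the known terms of each column as K = Σ(ρt)_known − 3285 × (depth of known layers): K_A = 72020.515 − 3285×27.65 = −18809.735; K_B = 0 − 3285×(2.82 + 20.1) = −75292.2.
Balance: K_A = K_B + 20.1×ρ, so ρ = (K_A − K_B)/20.1 = 56482.5/20.1 = 2810 kg/m³.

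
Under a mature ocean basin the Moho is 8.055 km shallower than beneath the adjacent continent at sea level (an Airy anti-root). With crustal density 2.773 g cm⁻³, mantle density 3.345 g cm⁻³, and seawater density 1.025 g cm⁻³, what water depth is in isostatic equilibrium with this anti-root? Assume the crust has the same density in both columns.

2.64 km

Replacing a thickness d of crust by seawater at the top must be balanced by replacing crust with mantle at the base: d (ρ_c − ρ_w) = a (ρ_m − ρ_c).
d = a (ρ_m − ρ_c)/(ρ_c − ρ_w) = 8.055 km × 0.572/1.748 = 2.64 km.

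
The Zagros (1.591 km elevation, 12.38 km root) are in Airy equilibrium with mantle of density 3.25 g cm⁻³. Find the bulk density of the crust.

2.88 g cm⁻³

ρ_c h = (ρ_m − ρ_c) r → ρ_c (h + r) = ρ_m r → ρ_c = ρ_m r / (h + r).
ρ_c = 3.25 × 12.38 km / (1.591 km + 12.38 km) = 2.88 g cm⁻³.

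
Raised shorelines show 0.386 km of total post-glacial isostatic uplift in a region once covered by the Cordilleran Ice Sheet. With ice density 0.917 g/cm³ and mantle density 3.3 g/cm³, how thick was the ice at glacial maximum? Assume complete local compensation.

1.39 km

u = t ρ_ice/ρ_m → t = u ρ_m/ρ_ice = 0.386 km × 3.3/0.917 = 1.39 km.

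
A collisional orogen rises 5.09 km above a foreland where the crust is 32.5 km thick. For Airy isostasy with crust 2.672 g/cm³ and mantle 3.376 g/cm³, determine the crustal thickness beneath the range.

56.9 km

Root depth r = h ρ_c / (ρ_m − ρ_c) = 5.09 km × 2.672 / 0.704 = 19.32 km.
Total thickness = T + h + r = 32.5 km + 5.09 km + 19.32 km = 56.9 km.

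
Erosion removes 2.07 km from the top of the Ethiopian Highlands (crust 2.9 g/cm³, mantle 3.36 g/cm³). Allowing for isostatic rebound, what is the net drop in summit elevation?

Rebound u = e ρ_c/ρ_m = 2.07 km × 2.9/3.36 = 1.787 km.
Net surface drop = e − u = 2.07 km − 1.787 km = e (ρ_m − ρ_c)/ρ_m = 0.283 km.

0.283 km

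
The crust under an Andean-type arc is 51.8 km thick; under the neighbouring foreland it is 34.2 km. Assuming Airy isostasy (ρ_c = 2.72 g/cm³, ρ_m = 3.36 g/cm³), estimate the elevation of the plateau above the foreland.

3.35 km

Excess crust Δ = 51.8 km − 34.2 km = 17.6 km, split between elevation h and root r with h + r = Δ.
Airy balance ρ_c h = (ρ_m − ρ_c) r gives r = h ρ_c/(ρ_m − ρ_c), so h (1 + ρ_c/(ρ_m − ρ_c)) = Δ, i.e. h = Δ (ρ_m − ρ_c)/ρ_m.
h = 17.6 km × 0.64/3.36 = 3.35 km.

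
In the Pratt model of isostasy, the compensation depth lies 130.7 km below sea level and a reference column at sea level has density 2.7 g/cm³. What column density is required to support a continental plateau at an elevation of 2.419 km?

Pratt balance: ρ_ref D = ρ (D + h).
ρ = ρ_ref D/(D + h) = 2.7 × 130.7 km/(130.7 km + 2.419 km) = 2.65 g/cm³.

2.65 g/cm³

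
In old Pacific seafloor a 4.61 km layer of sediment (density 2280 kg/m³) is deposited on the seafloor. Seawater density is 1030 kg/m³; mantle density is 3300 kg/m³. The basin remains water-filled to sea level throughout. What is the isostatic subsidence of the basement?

2.54 km

Submarine loading: the sediment displaces seawater, and the subsidence is in turn flooded, so s (ρ_m − ρ_w) = t (ρ_sed − ρ_w).
s = 4.61 km × (2280 − 1030) / (3300 − 1030) = 2.54 km.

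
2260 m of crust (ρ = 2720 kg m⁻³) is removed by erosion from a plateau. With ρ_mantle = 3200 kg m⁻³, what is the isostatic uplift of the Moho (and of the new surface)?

1920 m

Unloading: uplift u = e ρ_c/ρ_m = 2260 m × 2720/3200 = 1920 m.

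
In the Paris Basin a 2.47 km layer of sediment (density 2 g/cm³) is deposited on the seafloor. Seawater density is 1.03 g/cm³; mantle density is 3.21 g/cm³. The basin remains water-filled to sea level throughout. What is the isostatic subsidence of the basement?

Submarine loading: the sediment displaces seawater, and the subsidence is in turn flooded, so s (ρ_m − ρ_w) = t (ρ_sed − ρ_w).
s = 2.47 km × (2 − 1.03) / (3.21 − 1.03) = 1.1 km.

1.1 km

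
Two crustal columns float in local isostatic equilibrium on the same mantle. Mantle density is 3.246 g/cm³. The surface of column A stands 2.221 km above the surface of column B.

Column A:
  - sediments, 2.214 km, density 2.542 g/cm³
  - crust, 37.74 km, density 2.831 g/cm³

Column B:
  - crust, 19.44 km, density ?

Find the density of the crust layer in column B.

Take the compensation level at the base of the deeper column (depth z_c below the surface of column A) and equate Σ ρ_i t_i down to z_c; mantle fills any gap and the z_c terms cancel.
Column A: 2.214×2.542 + 37.74×2.831 + (z_c − 39.954)×3.246
Column B: 2.221×0 + 19.44×ρ + (z_c − 2.221 − 19.44)×3.246
The z_c×3.246 term appears on both sides and cancels. Collect the known terms of each column as K = Σ(ρt)_known − 3.246 × (depth of known layers): K_A = 112.469928 − 3.246×39.954 = −17.220756; K_B = 0 − 3.246×(2.221 + 19.44) = −70.311606.
Balance: K_A = K_B + 19.44×ρ, so ρ = (K_A − K_B)/19.44 = 53.0908/19.44 = 2.73 g/cm³.

2.73 g/cm³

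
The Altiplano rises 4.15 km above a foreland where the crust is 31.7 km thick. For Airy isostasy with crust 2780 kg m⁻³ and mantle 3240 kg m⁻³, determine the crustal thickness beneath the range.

60.9 km

Root depth r = h ρ_c / (ρ_m − ρ_c) = 4.15 km × 2780 / 460 = 25.08 km.
Total thickness = T + h + r = 31.7 km + 4.15 km + 25.08 km = 60.9 km.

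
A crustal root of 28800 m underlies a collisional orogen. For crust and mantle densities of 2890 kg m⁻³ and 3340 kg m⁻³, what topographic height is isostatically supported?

Equating mass per unit area of the two columns: ρ_c h = (ρ_m − ρ_c) r.
h = r (ρ_m − ρ_c) / ρ_c = 28800 m × (3340 − 2890) / 2890 = 4480 m.

4480 m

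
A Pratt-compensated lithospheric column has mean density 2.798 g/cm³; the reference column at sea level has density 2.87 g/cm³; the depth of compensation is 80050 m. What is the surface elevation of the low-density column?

ρ_ref D = ρ (D + h) → h = D (ρ_ref − ρ)/ρ.
h = 80050 m × (2.87 − 2.798)/2.798 = 2060 m.

2060 m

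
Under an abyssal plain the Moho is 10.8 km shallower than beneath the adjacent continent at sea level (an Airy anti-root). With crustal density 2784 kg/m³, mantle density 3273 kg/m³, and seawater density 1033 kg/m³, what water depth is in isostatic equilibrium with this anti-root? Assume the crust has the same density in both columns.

3.02 km

Replacing a thickness d of crust by seawater at the top must be balanced by replacing crust with mantle at the base: d (ρ_c − ρ_w) = a (ρ_m − ρ_c).
d = a (ρ_m − ρ_c)/(ρ_c − ρ_w) = 10.8 km × 489/1751 = 3.02 km.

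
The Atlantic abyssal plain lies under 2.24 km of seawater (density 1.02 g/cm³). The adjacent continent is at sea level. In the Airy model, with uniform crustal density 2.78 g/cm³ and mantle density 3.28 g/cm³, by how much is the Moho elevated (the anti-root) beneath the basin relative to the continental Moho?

7.88 km

Equating mass per unit area of the two columns: replacing crust with seawater at the top is compensated by replacing crust with mantle at the base: d (ρ_c − ρ_w) = a (ρ_m − ρ_c).
a = d (ρ_c − ρ_w)/(ρ_m − ρ_c) = 2.24 km × 1.76/0.5 = 7.88 km.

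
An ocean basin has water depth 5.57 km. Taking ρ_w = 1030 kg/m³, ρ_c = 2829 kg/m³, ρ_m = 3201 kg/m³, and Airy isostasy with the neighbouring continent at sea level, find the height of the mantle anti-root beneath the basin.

Balancing pressure at the compensation depth: replacing crust with seawater at the top is compensated by replacing crust with mantle at the base: d (ρ_c − ρ_w) = a (ρ_m − ρ_c).
a = d (ρ_c − ρ_w)/(ρ_m − ρ_c) = 5.57 km × 1799/372 = 26.9 km.

26.9 km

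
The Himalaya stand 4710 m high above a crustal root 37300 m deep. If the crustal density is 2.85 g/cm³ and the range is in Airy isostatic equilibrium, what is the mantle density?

Airy balance: ρ_c h = (ρ_m − ρ_c) r → ρ_m = ρ_c (1 + h/r).
ρ_m = 2.85 × (1 + 4710 m/37300 m) = 3.21 g/cm³.

3.21 g/cm³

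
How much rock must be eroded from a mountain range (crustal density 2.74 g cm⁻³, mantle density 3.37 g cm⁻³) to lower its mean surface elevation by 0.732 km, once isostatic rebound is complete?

Net drop Δ = e − u = e − e ρ_c/ρ_m = e (ρ_m − ρ_c)/ρ_m.
e = Δ ρ_m/(ρ_m − ρ_c) = 0.732 km × 3.37/0.63 = 3.92 km.

3.92 km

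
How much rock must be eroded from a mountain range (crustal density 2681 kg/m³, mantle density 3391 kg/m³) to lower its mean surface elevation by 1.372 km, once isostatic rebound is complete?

Net drop Δ = e − u = e − e ρ_c/ρ_m = e (ρ_m − ρ_c)/ρ_m.
e = Δ ρ_m/(ρ_m − ρ_c) = 1.372 km × 3391/710 = 6.55 km.

6.55 km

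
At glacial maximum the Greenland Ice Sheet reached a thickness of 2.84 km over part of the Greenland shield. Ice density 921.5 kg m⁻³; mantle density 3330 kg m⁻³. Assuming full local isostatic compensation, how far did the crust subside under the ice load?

0.786 km

Isostatic balance requires: the ice load ρ_ice t is balanced by mantle displaced below, ρ_m s.
s = t ρ_ice / ρ_m = 2.84 km × 921.5/3330 = 0.786 km.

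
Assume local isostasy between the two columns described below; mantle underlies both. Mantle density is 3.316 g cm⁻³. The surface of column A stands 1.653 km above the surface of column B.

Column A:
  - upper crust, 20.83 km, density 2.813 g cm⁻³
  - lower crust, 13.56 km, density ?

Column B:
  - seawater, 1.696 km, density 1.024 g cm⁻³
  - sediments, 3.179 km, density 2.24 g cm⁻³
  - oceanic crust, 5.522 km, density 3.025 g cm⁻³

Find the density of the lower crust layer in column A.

Take the compensation level at the base of the deeper column (depth z_c below the surface of column A) and equate Σ ρ_i t_i down to z_c; mantle fills any gap and the z_c terms cancel.
Column A: 20.83×2.813 + 13.56×ρ + (z_c − 34.39)×3.316
Column B: 1.653×0 + 1.696×1.024 + 3.179×2.24 + 5.522×3.025 + (z_c − 1.653 − 10.397)×3.316
The z_c×3.316 term appears on both sides and cancels. Collect the known terms of each column as K = Σ(ρt)_known − 3.316 × (depth of known layers): K_A = 58.59479 − 3.316×34.39 = −55.44245; K_B = 25.561714 − 3.316×(1.653 + 10.397) = −14.396086.
Balance: K_A + 13.56×ρ = K_B, so ρ = (K_B − K_A)/13.56 = 41.0464/13.56 = 3.03 g cm⁻³.

3.03 g cm⁻³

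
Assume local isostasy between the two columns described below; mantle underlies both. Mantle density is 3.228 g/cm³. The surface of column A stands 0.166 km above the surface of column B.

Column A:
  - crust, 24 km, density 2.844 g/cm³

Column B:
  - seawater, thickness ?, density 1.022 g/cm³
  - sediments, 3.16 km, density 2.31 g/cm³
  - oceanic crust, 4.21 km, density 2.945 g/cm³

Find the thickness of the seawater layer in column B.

2.08 km

Take the compensation level at the base of the deeper column (depth z_c below the surface of column A) and equate Σ ρ_i t_i down to z_c; mantle fills any gap and the z_c terms cancel.
Column A: 24×2.844 + (z_c − 24)×3.228
Column B: 0.166×0 + x×1.022 + 3.16×2.31 + 4.21×2.945 + (z_c − 0.166 − 7.37 − x)×3.228
The z_c×3.228 term appears on both sides and cancels. Collect the known terms of each column as K = Σ(ρt)_known − 3.228 × (depth of known layers): K_A = 68.256 − 3.228×24 = −9.216; K_B = 19.69805 − 3.228×(0.166 + 7.37) = −4.628158.
Balance: K_A = K_B − x×(3.228 − 1.022), so x = (K_B − K_A)/(3.228 − 1.022) = 4.58784/2.206 = 2.08 km.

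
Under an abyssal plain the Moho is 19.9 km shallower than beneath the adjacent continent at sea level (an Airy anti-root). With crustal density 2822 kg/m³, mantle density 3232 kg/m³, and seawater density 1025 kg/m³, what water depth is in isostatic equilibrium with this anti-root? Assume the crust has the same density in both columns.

4.54 km

Replacing a thickness d of crust by seawater at the top must be balanced by replacing crust with mantle at the base: d (ρ_c − ρ_w) = a (ρ_m − ρ_c).
d = a (ρ_m − ρ_c)/(ρ_c − ρ_w) = 19.9 km × 410/1797 = 4.54 km.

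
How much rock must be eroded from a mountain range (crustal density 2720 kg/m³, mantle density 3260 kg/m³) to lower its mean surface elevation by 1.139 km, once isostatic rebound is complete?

Net drop Δ = e − u = e − e ρ_c/ρ_m = e (ρ_m − ρ_c)/ρ_m.
e = Δ ρ_m/(ρ_m − ρ_c) = 1.139 km × 3260/540 = 6.88 km.

6.88 km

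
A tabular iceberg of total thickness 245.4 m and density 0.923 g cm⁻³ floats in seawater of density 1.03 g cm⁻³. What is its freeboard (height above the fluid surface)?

25.5 m

Floating equilibrium: submerged depth d = t ρ_obj/ρ_fluid = 245.4 m × 0.923/1.03 = 219.9 m.
Freeboard = t − d = 245.4 m − 219.9 m = 25.5 m.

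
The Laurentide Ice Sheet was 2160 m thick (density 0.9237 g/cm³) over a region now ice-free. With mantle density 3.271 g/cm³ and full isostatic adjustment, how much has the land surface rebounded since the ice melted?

610 m

Removing the load lets mantle flow back in; uplift u satisfies ρ_ice t = ρ_m u.
u = t ρ_ice/ρ_m = 2160 m × 0.9237/3.271 = 610 m.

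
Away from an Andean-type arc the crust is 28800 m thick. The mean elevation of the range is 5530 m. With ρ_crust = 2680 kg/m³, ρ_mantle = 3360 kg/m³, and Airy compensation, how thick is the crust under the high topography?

Root depth r = h ρ_c / (ρ_m − ρ_c) = 5530 m × 2680 / 680 = 21790 m.
Total thickness = T + h + r = 28800 m + 5530 m + 21790 m = 56100 m.

56100 m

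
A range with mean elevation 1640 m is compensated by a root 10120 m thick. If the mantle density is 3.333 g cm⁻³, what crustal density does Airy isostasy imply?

ρ_c h = (ρ_m − ρ_c) r → ρ_c (h + r) = ρ_m r → ρ_c = ρ_m r / (h + r).
ρ_c = 3.333 × 10120 m / (1640 m + 10120 m) = 2.87 g cm⁻³.

2.87 g cm⁻³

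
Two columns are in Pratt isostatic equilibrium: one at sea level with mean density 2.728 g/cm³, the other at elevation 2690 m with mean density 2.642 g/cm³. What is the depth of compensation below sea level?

82600 m

ρ_ref D = ρ (D + h) → D (ρ_ref − ρ) = ρ h.
D = ρ h/(ρ_ref − ρ) = 2.642 × 2690 m/(2.728 − 2.642) = 82600 m.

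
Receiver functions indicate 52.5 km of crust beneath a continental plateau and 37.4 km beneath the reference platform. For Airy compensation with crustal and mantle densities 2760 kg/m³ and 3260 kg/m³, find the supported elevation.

2.32 km

Excess crust Δ = 52.5 km − 37.4 km = 15.1 km, split between elevation h and root r with h + r = Δ.
Airy balance ρ_c h = (ρ_m − ρ_c) r gives r = h ρ_c/(ρ_m − ρ_c), so h (1 + ρ_c/(ρ_m − ρ_c)) = Δ, i.e. h = Δ (ρ_m − ρ_c)/ρ_m.
h = 15.1 km × 500/3260 = 2.32 km.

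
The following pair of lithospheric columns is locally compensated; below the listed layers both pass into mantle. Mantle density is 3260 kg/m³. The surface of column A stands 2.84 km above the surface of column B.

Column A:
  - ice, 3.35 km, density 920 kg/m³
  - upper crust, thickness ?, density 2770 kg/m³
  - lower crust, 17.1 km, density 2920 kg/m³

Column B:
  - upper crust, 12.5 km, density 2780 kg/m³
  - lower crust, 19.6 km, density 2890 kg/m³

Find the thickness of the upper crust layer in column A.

Take the compensation level at the base of the deeper column (depth z_c below the surface of column A) and equate Σ ρ_i t_i down to z_c; mantle fills any gap and the z_c terms cancel.
Column A: 3.35×920 + x×2770 + 17.1×2920 + (z_c − 20.45 − x)×3260
Column B: 2.84×0 + 12.5×2780 + 19.6×2890 + (z_c − 2.84 − 32.1)×3260
The z_c×3260 term appears on both sides and cancels. Collect the known terms of each column as K = Σ(ρt)_known − 3260 × (depth of known layers): K_A = 53014 − 3260×20.45 = −13653; K_B = 91394 − 3260×(2.84 + 32.1) = −22510.4.
Balance: K_A − x×(3260 − 2770) = K_B, so x = (K_A − K_B)/(3260 − 2770) = 8857.4/490 = 18.1 km.

18.1 km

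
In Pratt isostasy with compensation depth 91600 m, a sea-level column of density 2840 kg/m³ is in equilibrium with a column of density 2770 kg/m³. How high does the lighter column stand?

ρ_ref D = ρ (D + h) → h = D (ρ_ref − ρ)/ρ.
h = 91600 m × (2840 − 2770)/2770 = 2310 m.

2310 m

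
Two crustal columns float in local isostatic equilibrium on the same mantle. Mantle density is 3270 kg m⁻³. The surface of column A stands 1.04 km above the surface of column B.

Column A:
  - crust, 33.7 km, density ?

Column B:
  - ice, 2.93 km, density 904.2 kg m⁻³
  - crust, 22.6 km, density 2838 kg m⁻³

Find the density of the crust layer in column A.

Take the compensation level at the base of the deeper column (depth z_c below the surface of column A) and equate Σ ρ_i t_i down to z_c; mantle fills any gap and the z_c terms cancel.
Column A: 33.7×ρ + (z_c − 33.7)×3270
Column B: 1.04×0 + 2.93×904.2 + 22.6×2838 + (z_c − 1.04 − 25.53)×3270
The z_c×3270 term appears on both sides and cancels. Collect the known terms of each column as K = Σ(ρt)_known − 3270 × (depth of known layers): K_A = 0 − 3270×33.7 = −110199; K_B = 66788.106 − 3270×(1.04 + 25.53) = −20095.794.
Balance: K_A + 33.7×ρ = K_B, so ρ = (K_B − K_A)/33.7 = 90103.2/33.7 = 2670 kg m⁻³.

2670 kg m⁻³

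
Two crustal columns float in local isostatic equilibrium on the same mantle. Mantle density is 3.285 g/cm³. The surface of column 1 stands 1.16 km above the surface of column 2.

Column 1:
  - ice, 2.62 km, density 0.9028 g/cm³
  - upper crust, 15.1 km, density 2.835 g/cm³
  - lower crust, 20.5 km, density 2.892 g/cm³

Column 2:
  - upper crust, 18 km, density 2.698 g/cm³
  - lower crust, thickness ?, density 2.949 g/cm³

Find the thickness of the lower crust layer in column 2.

20 km

Take the compensation level at the base of the deeper column (depth z_c below the surface of column 1) and equate Σ ρ_i t_i down to z_c; mantle fills any gap and the z_c terms cancel.
Column 1: 2.62×0.9028 + 15.1×2.835 + 20.5×2.892 + (z_c − 38.22)×3.285
Column 2: 1.16×0 + 18×2.698 + x×2.949 + (z_c − 1.16 − 18 − x)×3.285
The z_c×3.285 term appears on both sides and cancels. Collect the known terms of each column as K = Σ(ρt)_known − 3.285 × (depth of known layers): K_1 = 104.459836 − 3.285×38.22 = −21.092864; K_2 = 48.564 − 3.285×(1.16 + 18) = −14.3766.
Balance: K_1 = K_2 − x×(3.285 − 2.949), so x = (K_2 − K_1)/(3.285 − 2.949) = 6.71626/0.336 = 20 km.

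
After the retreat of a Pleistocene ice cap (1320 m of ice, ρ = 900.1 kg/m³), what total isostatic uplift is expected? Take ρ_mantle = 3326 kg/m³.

Removing the load lets mantle flow back in; uplift u satisfies ρ_ice t = ρ_m u.
u = t ρ_ice/ρ_m = 1320 m × 900.1/3326 = 357 m.

357 m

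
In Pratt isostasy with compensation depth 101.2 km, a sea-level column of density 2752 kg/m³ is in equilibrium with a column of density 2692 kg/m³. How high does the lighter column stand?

ρ_ref D = ρ (D + h) → h = D (ρ_ref − ρ)/ρ.
h = 101.2 km × (2752 − 2692)/2692 = 2.26 km.

2.26 km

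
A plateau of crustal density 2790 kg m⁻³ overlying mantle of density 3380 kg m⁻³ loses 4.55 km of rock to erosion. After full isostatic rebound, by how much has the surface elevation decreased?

Rebound u = e ρ_c/ρ_m = 4.55 km × 2790/3380 = 3.756 km.
Net surface drop = e − u = 4.55 km − 3.756 km = e (ρ_m − ρ_c)/ρ_m = 0.794 km.

0.794 km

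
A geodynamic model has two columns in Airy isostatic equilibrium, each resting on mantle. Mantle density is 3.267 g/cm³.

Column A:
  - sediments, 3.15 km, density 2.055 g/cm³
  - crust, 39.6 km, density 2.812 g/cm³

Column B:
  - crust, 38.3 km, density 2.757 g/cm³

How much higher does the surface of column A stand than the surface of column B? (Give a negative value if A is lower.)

0.705 km

For any compensation level in the mantle, the mantle terms cancel and isostasy reduces to e = (Σt_A − Σt_B) − (Σ(ρt)_A − Σ(ρt)_B) / ρ_m.
Σt_A = 42.75 km; Σt_B = 38.3 km; Σ(ρt)_A = 117.82845; Σ(ρt)_B = 105.5931 (in km·g/cm³).
e = (42.75 − 38.3) − (117.82845 − 105.5931) / 3.267 = 0.705 km.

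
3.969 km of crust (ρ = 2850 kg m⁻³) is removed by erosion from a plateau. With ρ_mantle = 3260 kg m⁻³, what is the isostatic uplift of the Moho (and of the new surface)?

3.47 km

Unloading: uplift u = e ρ_c/ρ_m = 3.969 km × 2850/3260 = 3.47 km.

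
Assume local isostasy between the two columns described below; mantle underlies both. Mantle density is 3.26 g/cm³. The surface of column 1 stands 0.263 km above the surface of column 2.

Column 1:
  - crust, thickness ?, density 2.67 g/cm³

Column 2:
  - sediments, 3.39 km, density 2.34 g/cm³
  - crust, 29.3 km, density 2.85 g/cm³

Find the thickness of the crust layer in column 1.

Take the compensation level at the base of the deeper column (depth z_c below the surface of column 1) and equate Σ ρ_i t_i down to z_c; mantle fills any gap and the z_c terms cancel.
Column 1: x×2.67 + (z_c − 0 − x)×3.26
Column 2: 0.263×0 + 3.39×2.34 + 29.3×2.85 + (z_c − 0.263 − 32.69)×3.26
The z_c×3.26 term appears on both sides and cancels. Collect the known terms of each column as K = Σ(ρt)_known − 3.26 × (depth of known layers): K_1 = 0 − 3.26×0 = 0; K_2 = 91.4376 − 3.26×(0.263 + 32.69) = −15.98918.
Balance: K_1 − x×(3.26 − 2.67) = K_2, so x = (K_1 − K_2)/(3.26 − 2.67) = 15.9892/0.59 = 27.1 km.

27.1 km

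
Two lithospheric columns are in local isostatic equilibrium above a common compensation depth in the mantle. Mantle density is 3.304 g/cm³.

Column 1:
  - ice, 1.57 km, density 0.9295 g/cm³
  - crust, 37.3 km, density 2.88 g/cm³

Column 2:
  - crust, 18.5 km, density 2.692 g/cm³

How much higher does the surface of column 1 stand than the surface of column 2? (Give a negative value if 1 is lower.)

2.49 km

For any compensation level in the mantle, the mantle terms cancel and isostasy reduces to e = (Σt_1 − Σt_2) − (Σ(ρt)_1 − Σ(ρt)_2) / ρ_m.
Σt_1 = 38.87 km; Σt_2 = 18.5 km; Σ(ρt)_1 = 108.883315; Σ(ρt)_2 = 49.802 (in km·g/cm³).
e = (38.87 − 18.5) − (108.883315 − 49.802) / 3.304 = 2.49 km.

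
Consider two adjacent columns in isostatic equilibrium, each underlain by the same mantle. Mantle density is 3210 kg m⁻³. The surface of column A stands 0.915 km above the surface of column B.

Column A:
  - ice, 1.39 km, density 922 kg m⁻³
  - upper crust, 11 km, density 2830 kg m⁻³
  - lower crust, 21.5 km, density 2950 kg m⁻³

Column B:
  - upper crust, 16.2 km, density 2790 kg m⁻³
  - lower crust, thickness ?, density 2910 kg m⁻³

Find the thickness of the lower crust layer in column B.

10.7 km

Take the compensation level at the base of the deeper column (depth z_c below the surface of column A) and equate Σ ρ_i t_i down to z_c; mantle fills any gap and the z_c terms cancel.
Column A: 1.39×922 + 11×2830 + 21.5×2950 + (z_c − 33.89)×3210
Column B: 0.915×0 + 16.2×2790 + x×2910 + (z_c − 0.915 − 16.2 − x)×3210
The z_c×3210 term appears on both sides and cancels. Collect the known terms of each column as K = Σ(ρt)_known − 3210 × (depth of known layers): K_A = 95836.58 − 3210×33.89 = −12950.32; K_B = 45198 − 3210×(0.915 + 16.2) = −9741.15.
Balance: K_A = K_B − x×(3210 − 2910), so x = (K_B − K_A)/(3210 − 2910) = 3209.17/300 = 10.7 km.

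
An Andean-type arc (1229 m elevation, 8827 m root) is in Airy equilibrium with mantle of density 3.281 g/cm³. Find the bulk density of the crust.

2.88 g/cm³

ρ_c h = (ρ_m − ρ_c) r → ρ_c (h + r) = ρ_m r → ρ_c = ρ_m r / (h + r).
ρ_c = 3.281 × 8827 m / (1229 m + 8827 m) = 2.88 g/cm³.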